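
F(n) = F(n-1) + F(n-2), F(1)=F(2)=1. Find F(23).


Fibonacci sequence: 1, 1, 2, 3, 5, 8, 13, 21, 34, 55, 89, ...
F(23) = 28657

F(23) = 28657


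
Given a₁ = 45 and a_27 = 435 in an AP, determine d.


d = (aₙ - a₁)/(n-1)
= (435 - 45)/(27-1)
= 390/26 = 15

d = 15


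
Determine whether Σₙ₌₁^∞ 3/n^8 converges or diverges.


p-series test: Σ c/n^p converges if p > 1, diverges if p ≤ 1 (constant c > 0 doesn't affect convergence).
p = 8
8 > 1 → CONVERGES

Converges (p = 8 > 1)


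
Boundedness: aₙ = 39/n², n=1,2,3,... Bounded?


a₁ = 39, a₂ = 39/4, a₃ = 39/9, ...
0 < aₙ ≤ 39 for all n ≥ 1
The sequence IS bounded

Bounded (0 < aₙ ≤ 39)


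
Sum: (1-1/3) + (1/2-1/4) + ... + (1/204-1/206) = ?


Telescoping with gap 2: two head and two tail terms survive.
= (1 + 1/2) - (1/205 + 1/206)
= 3/2 - 1/205 - 1/206 = 31467/21115

Sum = 31467/21115


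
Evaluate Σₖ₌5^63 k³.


Σₖ₌5^63 k³ = [63·64/2]² − [4·5/2]²
= 4064256 − 100 = 4064156

Σk³ = 4064156


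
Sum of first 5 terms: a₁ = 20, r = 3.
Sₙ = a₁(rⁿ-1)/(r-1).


Sₙ = 20×(3^5 - 1)/(3 - 1)
= 20×(243 - 1)/2
= 20×242/2
= 2420

S_5 = 2420


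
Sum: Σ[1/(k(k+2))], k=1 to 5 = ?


1/(k(k+2)) = (1/2)·(1/k - 1/(k+2)) (partial fractions)
Telescoping: Σ = (1/2)·(1 + 1/2 - 1/6 - 1/7) = 25/42

Sum = 25/42


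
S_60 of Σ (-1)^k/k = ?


S = -1 + 1/2 - 1/3 + 1/4 - 1/5 + 1/6 - 1/7 + 1/8 ± ...
= -0.6849
(Full series converges to -ln(2) ≈ -0.6931)

S_60 = -0.6849


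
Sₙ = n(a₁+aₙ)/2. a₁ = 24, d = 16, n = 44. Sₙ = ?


aₙ = 24 + (44-1)×16 = 712
Sₙ = n(a₁+aₙ)/2 = 44×(24+712)/2
= 44×736/2 = 16192

S_44 = 16192


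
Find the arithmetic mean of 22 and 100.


AM = (22 + 100)/2 = 122/2 = 61

AM = 61


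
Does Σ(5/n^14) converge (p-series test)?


p-series test: Σ c/n^p converges if p > 1, diverges if p ≤ 1 (constant c > 0 doesn't affect convergence).
p = 14
14 > 1 → CONVERGES

Converges (p = 14 > 1)


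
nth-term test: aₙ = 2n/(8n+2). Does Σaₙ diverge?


lim(n→∞) 2n/(8n+2) = 2/8 = 1/4  (divide numerator and denominator by n)
lim aₙ = 1/4 ≠ 0 → series DIVERGES

Diverges (lim aₙ = 1/4 ≠ 0)


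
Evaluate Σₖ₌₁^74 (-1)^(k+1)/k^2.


S = 1 - 1/4 + 1/9 - 1/16 + 1/25 - 1/36 + 1/49 - 1/64 ± ...
= 0.8224
(Full series converges to +π²/12 ≈ +0.8225)

S_74 = 0.8224


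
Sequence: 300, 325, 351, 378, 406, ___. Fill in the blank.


Pattern: triangular numbers: n(n+1)/2
Terms: 300, 325, 351, 378, 406
Next term = 435

Next term = 435


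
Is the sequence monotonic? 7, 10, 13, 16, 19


Differences: 3, 3, 3, 3
All differences > 0 → strictly INCREASING

Monotonically increasing


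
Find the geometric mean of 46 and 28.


GM = √(46×28) = √1288 = 35.8887

GM = 35.8887


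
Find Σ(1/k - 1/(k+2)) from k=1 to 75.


Telescoping with gap 2: two head and two tail terms survive.
= (1 + 1/2) - (1/76 + 1/77)
= 3/2 - 1/76 - 1/77 = 8625/5852

Sum = 8625/5852


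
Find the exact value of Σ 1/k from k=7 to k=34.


Σₖ₌7^34 1/k = 1/7 + 1/8 + 1/9 + ... + 1/34
= 21899586326629/13127595717600
≈ 1.6682

Sum = 21899586326629/13127595717600 ≈ 1.6682


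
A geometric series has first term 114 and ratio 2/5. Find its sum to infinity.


S∞ = a₁/(1-r) = 114/(1 - 2/5)
= 114/(3/5)
= 190

S∞ = 190


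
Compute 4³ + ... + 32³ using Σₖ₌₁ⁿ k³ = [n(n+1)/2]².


Σₖ₌4^32 k³ = [32·33/2]² − [3·4/2]²
= 278784 − 36 = 278748

Σk³ = 278748


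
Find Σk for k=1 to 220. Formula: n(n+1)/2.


n(n+1)/2 = 220×221/2 = 48620/2 = 24310

Σk = 24310


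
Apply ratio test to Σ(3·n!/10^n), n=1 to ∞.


aₙ = 3·n!/10^n
a_{n+1}/aₙ = (n+1)!/10^(n+1) × 10^n/n!  (constant 3 cancels)
= (n+1)/10
L = lim(n→∞) (n+1)/10 = ∞
L > 1 → series DIVERGES

Diverges (ratio test: L = ∞ > 1)


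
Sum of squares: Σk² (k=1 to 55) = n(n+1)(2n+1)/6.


n = 55
n(n+1)(2n+1)/6 = 55×56×111/6
= 341880/6 = 56980

Σk² = 56980


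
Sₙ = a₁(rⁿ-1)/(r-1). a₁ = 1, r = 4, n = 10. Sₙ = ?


Sₙ = 1×(4^10 - 1)/(4 - 1)
= 1×(1048576 - 1)/3
= 1×1048575/3
= 349525

S_10 = 349525


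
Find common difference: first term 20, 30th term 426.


d = (aₙ - a₁)/(n-1)
= (426 - 20)/(30-1)
= 406/29 = 14

d = 14


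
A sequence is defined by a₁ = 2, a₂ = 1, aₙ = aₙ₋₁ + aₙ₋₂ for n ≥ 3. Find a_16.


Computing iteratively: 2, 1, 3, 4, 7, 11, 18, 29, 47, 76, 123, 199, ...
a_16 = 1364

a_16 = 1364


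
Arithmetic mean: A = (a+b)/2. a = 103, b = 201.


AM = (103 + 201)/2 = 304/2 = 152

AM = 152


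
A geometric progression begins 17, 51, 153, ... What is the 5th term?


aₙ = a₁·r^(n-1)
= 17×3^4
= 17×81
= 1377

a_5 = 1377


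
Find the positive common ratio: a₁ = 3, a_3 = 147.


r^(n-1) = aₙ/a₁
r^2 = 147/3 = 49
r = 49^(1/2)
= ±7; taking r > 0 gives r = 7

r = 7


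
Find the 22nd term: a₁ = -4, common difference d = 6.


aₙ = a₁ + (n-1)d
= -4 + (22-1)×6
= -4 + 126
= 122

a_22 = 122


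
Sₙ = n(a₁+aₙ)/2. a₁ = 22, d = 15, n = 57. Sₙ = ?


aₙ = 22 + (57-1)×15 = 862
Sₙ = n(a₁+aₙ)/2 = 57×(22+862)/2
= 57×884/2 = 25194

S_57 = 25194


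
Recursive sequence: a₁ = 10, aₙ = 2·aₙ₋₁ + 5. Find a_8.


Computing step by step:
a_1 = 10
a_2 = 25
a_3 = 55
a_4 = 115
a_5 = 235
a_6 = 475
a_7 = 955
a_8 = 1915


a_8 = 1915


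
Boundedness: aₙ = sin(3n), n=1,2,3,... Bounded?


For all n, -1 ≤ sin(3n) ≤ 1, so -1 ≤ sin(3n) ≤ 1
Lower bound: -1, Upper bound: 1
The sequence IS bounded

Bounded (-1 ≤ aₙ ≤ 1)


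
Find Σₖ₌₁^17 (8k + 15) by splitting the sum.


Σ(8k+15) = 8·Σk + 15·n
= 8·153 + 15·17
= 1224 + 255 = 1479

Σ = 1479


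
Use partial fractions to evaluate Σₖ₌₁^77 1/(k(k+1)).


1/(k(k+1)) = 1/k - 1/(k+1) (partial fractions)
Telescoping: Σ = 1 - 1/78 = 77/78

Sum = 77/78


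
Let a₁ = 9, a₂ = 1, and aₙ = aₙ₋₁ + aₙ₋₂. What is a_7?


Computing iteratively: 9, 1, 10, 11, 21, 32, 53
a_7 = 53

a_7 = 53


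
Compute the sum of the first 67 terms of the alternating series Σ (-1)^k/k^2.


S = -1 + 1/4 - 1/9 + 1/16 - 1/25 + 1/36 - 1/49 + 1/64 ± ...
= -0.8226
(Full series converges to -π²/12 ≈ -0.8225)

S_67 = -0.8226


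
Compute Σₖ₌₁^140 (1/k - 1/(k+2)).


Telescoping with gap 2: two head and two tail terms survive.
= (1 + 1/2) - (1/141 + 1/142)
= 3/2 - 1/141 - 1/142 = 14875/10011

Sum = 14875/10011


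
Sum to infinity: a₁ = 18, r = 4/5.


S∞ = a₁/(1-r) = 18/(1 - 4/5)
= 18/(1/5)
= 90

S∞ = 90


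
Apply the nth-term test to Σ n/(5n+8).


lim(n→∞) n/(5n+8) = 1/5 = 1/5  (divide numerator and denominator by n)
lim aₙ = 1/5 ≠ 0 → series DIVERGES

Diverges (lim aₙ = 1/5 ≠ 0)


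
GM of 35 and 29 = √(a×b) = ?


GM = √(35×29) = √1015 = 31.8591

GM = 31.8591


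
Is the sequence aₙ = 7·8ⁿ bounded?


aₙ = 7·8ⁿ → as n→∞, aₙ→∞ (since base 8 > 1)
No finite upper bound exists
The sequence is UNBOUNDED

Unbounded (aₙ → ∞ as n → ∞)


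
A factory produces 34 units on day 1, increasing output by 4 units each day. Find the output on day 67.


aₙ = a₁ + (n-1)d
= 34 + (67-1)×4
= 34 + 264
= 298

a_67 = 298


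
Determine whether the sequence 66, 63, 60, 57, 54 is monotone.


Differences: -3, -3, -3, -3
All differences < 0 → strictly DECREASING

Monotonically decreasing


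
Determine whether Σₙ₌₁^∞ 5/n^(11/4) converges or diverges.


p-series test: Σ c/n^p converges if p > 1, diverges if p ≤ 1 (constant c > 0 doesn't affect convergence).
p = 11/4
11/4 > 1 → CONVERGES

Converges (p = 11/4 > 1)


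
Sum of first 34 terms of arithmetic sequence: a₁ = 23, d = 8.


aₙ = 23 + (34-1)×8 = 287
Sₙ = n(a₁+aₙ)/2 = 34×(23+287)/2
= 34×310/2 = 5270

S_34 = 5270


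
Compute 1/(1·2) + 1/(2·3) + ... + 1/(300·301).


1/(k(k+1)) = 1/k - 1/(k+1) (partial fractions)
Telescoping: Σ = 1 - 1/301 = 300/301

Sum = 300/301


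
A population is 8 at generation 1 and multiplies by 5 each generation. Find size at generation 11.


aₙ = a₁·r^(n-1)
= 8×5^10
= 8×9765625
= 78125000

a_11 = 78125000


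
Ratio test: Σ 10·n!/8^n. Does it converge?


aₙ = 10·n!/8^n
a_{n+1}/aₙ = (n+1)!/8^(n+1) × 8^n/n!  (constant 10 cancels)
= (n+1)/8
L = lim(n→∞) (n+1)/8 = ∞
L > 1 → series DIVERGES

Diverges (ratio test: L = ∞ > 1)


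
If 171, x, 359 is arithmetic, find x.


AM = (171 + 359)/2 = 530/2 = 265

AM = 265


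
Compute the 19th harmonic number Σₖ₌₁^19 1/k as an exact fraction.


H_19 = 1/1 + 1/2 + 1/3 + ... + 1/19
= 275295799/77597520
≈ 3.5477

H_19 = 275295799/77597520 ≈ 3.5477


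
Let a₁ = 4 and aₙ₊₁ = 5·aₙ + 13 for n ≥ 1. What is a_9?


Computing step by step:
a_1 = 4
a_2 = 33
a_3 = 178
a_4 = 903
a_5 = 4528
a_6 = 22653
a_7 = 113278
a_8 = 566403
a_9 = 2832028


a_9 = 2832028


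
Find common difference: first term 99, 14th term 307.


d = (aₙ - a₁)/(n-1)
= (307 - 99)/(14-1)
= 208/13 = 16

d = 16


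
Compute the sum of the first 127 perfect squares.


n = 127
n(n+1)(2n+1)/6 = 127×128×255/6
= 4145280/6 = 690880

Σk² = 690880


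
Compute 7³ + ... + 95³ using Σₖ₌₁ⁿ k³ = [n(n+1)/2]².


Σₖ₌7^95 k³ = [95·96/2]² − [6·7/2]²
= 20793600 − 441 = 20793159

Σk³ = 20793159


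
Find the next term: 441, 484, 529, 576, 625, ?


Pattern: perfect squares: n²
Terms: 441, 484, 529, 576, 625
Next term = 676

Next term = 676


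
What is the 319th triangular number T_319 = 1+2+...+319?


n(n+1)/2 = 319×320/2 = 102080/2 = 51040

Σk = 51040


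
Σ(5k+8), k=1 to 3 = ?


Σ(5k+8) = 5·Σk + 8·n
= 5·6 + 8·3
= 30 + 24 = 54

Σ = 54


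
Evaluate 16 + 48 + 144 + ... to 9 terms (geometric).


Sₙ = 16×(3^9 - 1)/(3 - 1)
= 16×(19683 - 1)/2
= 16×19682/2
= 157456

S_9 = 157456


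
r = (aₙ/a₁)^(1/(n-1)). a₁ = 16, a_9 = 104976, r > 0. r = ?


r^(n-1) = aₙ/a₁
r^8 = 104976/16 = 6561
r = 6561^(1/8)
= ±3; taking r > 0 gives r = 3

r = 3


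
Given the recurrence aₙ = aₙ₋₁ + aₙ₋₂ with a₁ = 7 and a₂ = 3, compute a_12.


Computing iteratively: 7, 3, 10, 13, 23, 36, 59, 95, 154, 249, 403, 652
a_12 = 652

a_12 = 652


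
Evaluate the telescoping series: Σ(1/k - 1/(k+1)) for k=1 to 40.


Telescoping: adjacent terms cancel.
= 1/1 - 1/41
= 1 - 1/41 = 40/41

Sum = 40/41


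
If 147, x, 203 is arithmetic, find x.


AM = (147 + 203)/2 = 350/2 = 175

AM = 175


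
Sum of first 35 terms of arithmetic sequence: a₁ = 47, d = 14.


aₙ = 47 + (35-1)×14 = 523
Sₙ = n(a₁+aₙ)/2 = 35×(47+523)/2
= 35×570/2 = 9975

S_35 = 9975


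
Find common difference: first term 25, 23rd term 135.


d = (aₙ - a₁)/(n-1)
= (135 - 25)/(23-1)
= 110/22 = 5

d = 5


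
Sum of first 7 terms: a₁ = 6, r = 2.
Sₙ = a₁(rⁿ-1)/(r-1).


Sₙ = 6×(2^7 - 1)/(2 - 1)
= 6×(128 - 1)/1
= 6×127/1
= 762

S_7 = 762


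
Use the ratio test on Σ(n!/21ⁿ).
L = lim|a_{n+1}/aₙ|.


aₙ = n!/21^n
a_{n+1}/aₙ = (n+1)!/21^(n+1) × 21^n/n!
= (n+1)/21
L = lim(n→∞) (n+1)/21 = ∞
L > 1 → series DIVERGES

Diverges (ratio test: L = ∞ > 1)


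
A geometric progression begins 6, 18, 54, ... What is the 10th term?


aₙ = a₁·r^(n-1)
= 6×3^9
= 6×19683
= 118098

a_10 = 118098


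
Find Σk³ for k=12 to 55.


Σₖ₌12^55 k³ = [55·56/2]² − [11·12/2]²
= 2371600 − 4356 = 2367244

Σk³ = 2367244


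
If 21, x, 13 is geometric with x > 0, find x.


GM = √(21×13) = √273 = 16.5227

GM = 16.5227


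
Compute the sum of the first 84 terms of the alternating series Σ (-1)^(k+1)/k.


S = 1 - 1/2 + 1/3 - 1/4 + 1/5 - 1/6 + 1/7 - 1/8 ± ...
= 0.6872
(Full series converges to +ln(2) ≈ +0.6931)

S_84 = 0.6872


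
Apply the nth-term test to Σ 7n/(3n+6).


lim(n→∞) 7n/(3n+6) = 7/3 = 7/3  (divide numerator and denominator by n)
lim aₙ = 7/3 ≠ 0 → series DIVERGES

Diverges (lim aₙ = 7/3 ≠ 0)


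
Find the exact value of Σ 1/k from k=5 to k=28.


Σₖ₌5^28 1/k = 1/5 + 1/6 + 1/7 + ... + 1/28
= 148084936403/80313433200
≈ 1.8438

Sum = 148084936403/80313433200 ≈ 1.8438


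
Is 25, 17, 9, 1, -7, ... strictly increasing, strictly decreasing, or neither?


Differences: -8, -8, -8, -8
All differences < 0 → strictly DECREASING

Monotonically decreasing


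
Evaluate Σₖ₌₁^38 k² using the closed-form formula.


n = 38
n(n+1)(2n+1)/6 = 38×39×77/6
= 114114/6 = 19019

Σk² = 19019


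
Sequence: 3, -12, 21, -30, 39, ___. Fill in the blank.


Pattern: alternating sign, magnitude arithmetic (d=9)
Terms: 3, -12, 21, -30, 39
Next term = -48

Next term = -48


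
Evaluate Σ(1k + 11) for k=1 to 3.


Σ(1k+11) = 1·Σk + 11·n
= 1·6 + 11·3
= 6 + 33 = 39

Σ = 39


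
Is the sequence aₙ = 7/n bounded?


a₁ = 7, a₂ = 7/2, a₃ = 7/3, ...
0 < aₙ ≤ 7 for all n ≥ 1
Lower bound: 0, Upper bound: 7
The sequence IS bounded

Bounded (0 < aₙ ≤ 7)


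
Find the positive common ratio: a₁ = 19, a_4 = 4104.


r^(n-1) = aₙ/a₁
r^3 = 4104/19 = 216
r = 216^(1/3)
= 6

r = 6


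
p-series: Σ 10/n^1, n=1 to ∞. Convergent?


p-series test: Σ c/n^p converges if p > 1, diverges if p ≤ 1 (constant c > 0 doesn't affect convergence).
p = 1
1 ≤ 1 → DIVERGES

Diverges (p = 1 ≤ 1)


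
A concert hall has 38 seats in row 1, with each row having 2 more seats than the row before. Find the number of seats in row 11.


aₙ = a₁ + (n-1)d
= 38 + (11-1)×2
= 38 + 20
= 58

a_11 = 58


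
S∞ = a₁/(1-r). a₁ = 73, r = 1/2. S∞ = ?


S∞ = a₁/(1-r) = 73/(1 - 1/2)
= 73/(1/2)
= 146

S∞ = 146


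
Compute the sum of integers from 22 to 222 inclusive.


Σₖ₌22^222 k = Σₖ₌₁^222 k − Σₖ₌₁^21 k
= 222·223/2 − 21·22/2
= 24753 − 231 = 24522

Σk = 24522


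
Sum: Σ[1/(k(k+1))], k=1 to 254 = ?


1/(k(k+1)) = 1/k - 1/(k+1) (partial fractions)
Telescoping: Σ = 1 - 1/255 = 254/255

Sum = 254/255


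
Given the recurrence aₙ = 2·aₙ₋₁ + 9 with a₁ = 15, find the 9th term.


Computing step by step:
a_1 = 15
a_2 = 39
a_3 = 87
a_4 = 183
a_5 = 375
a_6 = 759
a_7 = 1527
a_8 = 3063
a_9 = 6135


a_9 = 6135


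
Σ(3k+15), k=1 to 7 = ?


Σ(3k+15) = 3·Σk + 15·n
= 3·28 + 15·7
= 84 + 105 = 189

Σ = 189


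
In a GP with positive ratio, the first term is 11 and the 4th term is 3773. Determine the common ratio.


r^(n-1) = aₙ/a₁
r^3 = 3773/11 = 343
r = 343^(1/3)
= 7

r = 7


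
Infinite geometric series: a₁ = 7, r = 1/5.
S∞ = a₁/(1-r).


S∞ = a₁/(1-r) = 7/(1 - 1/5)
= 7/(4/5)
= 35/4

S∞ = 35/4


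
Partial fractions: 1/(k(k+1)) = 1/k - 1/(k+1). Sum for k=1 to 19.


1/(k(k+1)) = 1/k - 1/(k+1) (partial fractions)
Telescoping: Σ = 1 - 1/20 = 19/20

Sum = 19/20


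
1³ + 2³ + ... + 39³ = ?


n(n+1)/2 = 39×40/2 = 780
Σk³ = 780² = 608400

Σk³ = 608400


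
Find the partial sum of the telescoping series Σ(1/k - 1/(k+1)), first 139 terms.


Telescoping: adjacent terms cancel.
= 1/1 - 1/140
= 1 - 1/140 = 139/140

Sum = 139/140


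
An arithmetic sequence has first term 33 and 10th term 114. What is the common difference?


d = (aₙ - a₁)/(n-1)
= (114 - 33)/(10-1)
= 81/9 = 9

d = 9


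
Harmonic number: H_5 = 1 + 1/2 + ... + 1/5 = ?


H_5 = 1/1 + 1/2 + 1/3 + 1/4 + 1/5
= 137/60
≈ 2.2833

H_5 = 137/60 ≈ 2.2833


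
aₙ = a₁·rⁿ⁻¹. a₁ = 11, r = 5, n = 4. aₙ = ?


aₙ = a₁·r^(n-1)
= 11×5^3
= 11×125
= 1375

a_4 = 1375


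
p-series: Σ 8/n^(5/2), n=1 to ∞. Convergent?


p-series test: Σ c/n^p converges if p > 1, diverges if p ≤ 1 (constant c > 0 doesn't affect convergence).
p = 5/2
5/2 > 1 → CONVERGES

Converges (p = 5/2 > 1)


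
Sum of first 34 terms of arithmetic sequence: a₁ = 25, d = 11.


aₙ = 25 + (34-1)×11 = 388
Sₙ = n(a₁+aₙ)/2 = 34×(25+388)/2
= 34×413/2 = 7021

S_34 = 7021


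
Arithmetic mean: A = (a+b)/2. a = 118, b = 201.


AM = (118 + 201)/2 = 319/2 = 159.5

AM = 159.5


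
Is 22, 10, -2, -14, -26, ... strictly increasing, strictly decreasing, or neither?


Differences: -12, -12, -12, -12
All differences < 0 → strictly DECREASING

Monotonically decreasing


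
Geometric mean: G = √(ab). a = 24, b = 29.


GM = √(24×29) = √696 = 26.3818

GM = 26.3818


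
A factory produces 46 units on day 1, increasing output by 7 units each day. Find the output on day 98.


aₙ = a₁ + (n-1)d
= 46 + (98-1)×7
= 46 + 679
= 725

a_98 = 725


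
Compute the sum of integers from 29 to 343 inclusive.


Σₖ₌29^343 k = Σₖ₌₁^343 k − Σₖ₌₁^28 k
= 343·344/2 − 28·29/2
= 58996 − 406 = 58590

Σk = 58590


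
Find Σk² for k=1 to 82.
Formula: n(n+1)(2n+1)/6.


n = 82
n(n+1)(2n+1)/6 = 82×83×165/6
= 1122990/6 = 187165

Σk² = 187165


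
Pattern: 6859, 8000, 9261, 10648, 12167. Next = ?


Pattern: perfect cubes: n³
Terms: 6859, 8000, 9261, 10648, 12167
Next term = 13824

Next term = 13824


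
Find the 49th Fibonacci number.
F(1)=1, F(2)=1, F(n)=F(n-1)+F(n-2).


Fibonacci sequence: 1, 1, 2, 3, 5, 8, 13, 21, 34, 55, 89, ...
F(49) = 7778742049

F(49) = 7778742049


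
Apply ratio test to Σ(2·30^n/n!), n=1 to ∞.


aₙ = 2·30^n/n!
a_{n+1}/aₙ = 30^(n+1)/(n+1)! × n!/30^n  (constant 2 cancels)
= 30/(n+1)
L = lim(n→∞) 30/(n+1) = 0
L < 1 → series CONVERGES

Converges (ratio test: L = 0 < 1)


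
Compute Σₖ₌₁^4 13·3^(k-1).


Sₙ = 13×(3^4 - 1)/(3 - 1)
= 13×(81 - 1)/2
= 13×80/2
= 520

S_4 = 520


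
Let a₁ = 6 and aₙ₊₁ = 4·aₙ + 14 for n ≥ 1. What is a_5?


Computing step by step:
a_1 = 6
a_2 = 38
a_3 = 166
a_4 = 678
a_5 = 2726


a_5 = 2726


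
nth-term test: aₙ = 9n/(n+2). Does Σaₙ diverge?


lim(n→∞) 9n/(n+2) = 9/1 = 9  (divide numerator and denominator by n)
lim aₙ = 9 ≠ 0 → series DIVERGES

Diverges (lim aₙ = 9 ≠ 0)


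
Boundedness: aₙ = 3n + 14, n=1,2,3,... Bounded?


aₙ = 3n + 14 → as n→∞, aₙ→∞
No finite upper bound exists
The sequence is UNBOUNDED

Unbounded (aₙ → ∞ as n → ∞)


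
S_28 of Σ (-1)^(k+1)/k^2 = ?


S = 1 - 1/4 + 1/9 - 1/16 + 1/25 - 1/36 + 1/49 - 1/64 ± ...
= 0.8219
(Full series converges to +π²/12 ≈ +0.8225)

S_28 = 0.8219


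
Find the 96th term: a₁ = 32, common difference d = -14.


aₙ = a₁ + (n-1)d
= 32 + (96-1)×-14
= 32 - 1330
= -1298

a_96 = -1298


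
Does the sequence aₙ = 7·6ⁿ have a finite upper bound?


aₙ = 7·6ⁿ → as n→∞, aₙ→∞ (since base 6 > 1)
No finite upper bound exists
The sequence is UNBOUNDED

Unbounded (aₙ → ∞ as n → ∞)


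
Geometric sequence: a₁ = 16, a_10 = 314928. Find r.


r^(n-1) = aₙ/a₁
r^9 = 314928/16 = 19683
r = 19683^(1/9)
= 3

r = 3


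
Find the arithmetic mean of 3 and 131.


AM = (3 + 131)/2 = 134/2 = 67

AM = 67


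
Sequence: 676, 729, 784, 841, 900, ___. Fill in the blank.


Pattern: perfect squares: n²
Terms: 676, 729, 784, 841, 900
Next term = 961

Next term = 961


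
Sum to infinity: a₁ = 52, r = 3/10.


S∞ = a₁/(1-r) = 52/(1 - 3/10)
= 52/(7/10)
= 520/7

S∞ = 520/7


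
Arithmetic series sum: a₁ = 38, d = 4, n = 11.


aₙ = 38 + (11-1)×4 = 78
Sₙ = n(a₁+aₙ)/2 = 11×(38+78)/2
= 11×116/2 = 638

S_11 = 638


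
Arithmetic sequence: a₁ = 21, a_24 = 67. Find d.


d = (aₙ - a₁)/(n-1)
= (67 - 21)/(24-1)
= 46/23 = 2

d = 2


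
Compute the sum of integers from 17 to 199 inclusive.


Σₖ₌17^199 k = Σₖ₌₁^199 k − Σₖ₌₁^16 k
= 199·200/2 − 16·17/2
= 19900 − 136 = 19764

Σk = 19764


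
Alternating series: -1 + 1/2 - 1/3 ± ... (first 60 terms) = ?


S = -1 + 1/2 - 1/3 + 1/4 - 1/5 + 1/6 - 1/7 + 1/8 ± ...
= -0.6849
(Full series converges to -ln(2) ≈ -0.6931)

S_60 = -0.6849


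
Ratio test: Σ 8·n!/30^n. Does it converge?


aₙ = 8·n!/30^n
a_{n+1}/aₙ = (n+1)!/30^(n+1) × 30^n/n!  (constant 8 cancels)
= (n+1)/30
L = lim(n→∞) (n+1)/30 = ∞
L > 1 → series DIVERGES

Diverges (ratio test: L = ∞ > 1)


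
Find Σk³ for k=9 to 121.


Σₖ₌9^121 k³ = [121·122/2]² − [8·9/2]²
= 54479161 − 1296 = 54477865

Σk³ = 54477865


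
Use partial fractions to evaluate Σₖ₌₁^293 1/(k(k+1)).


1/(k(k+1)) = 1/k - 1/(k+1) (partial fractions)
Telescoping: Σ = 1 - 1/294 = 293/294

Sum = 293/294


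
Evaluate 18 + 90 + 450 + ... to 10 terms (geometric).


Sₙ = 18×(5^10 - 1)/(5 - 1)
= 18×(9765625 - 1)/4
= 18×9765624/4
= 43945308

S_10 = 43945308


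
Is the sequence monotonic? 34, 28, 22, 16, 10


Differences: -6, -6, -6, -6
All differences < 0 → strictly DECREASING

Monotonically decreasing


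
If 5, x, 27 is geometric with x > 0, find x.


GM = √(5×27) = √135 = 11.619

GM = 11.619


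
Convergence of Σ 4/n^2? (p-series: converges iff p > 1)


p-series test: Σ c/n^p converges if p > 1, diverges if p ≤ 1 (constant c > 0 doesn't affect convergence).
p = 2
2 > 1 → CONVERGES

Converges (p = 2 > 1)


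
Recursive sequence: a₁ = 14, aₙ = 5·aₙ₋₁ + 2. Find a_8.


Computing step by step:
a_1 = 14
a_2 = 72
a_3 = 362
a_4 = 1812
a_5 = 9062
a_6 = 45312
a_7 = 226562
a_8 = 1132812


a_8 = 1132812


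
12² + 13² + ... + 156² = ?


Σₖ₌12^156 k² = Σₖ₌₁^156 k² − Σₖ₌₁^11 k²
= 156·157·313/6 − 11·12·23/6
= 1277666 − 506 = 1277160

Σk² = 1277160


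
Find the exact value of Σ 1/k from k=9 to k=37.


Σₖ₌9^37 1/k = 1/9 + 1/10 + 1/11 + ... + 1/37
= 102954062083699/69388720221600
≈ 1.4837

Sum = 102954062083699/69388720221600 ≈ 1.4837


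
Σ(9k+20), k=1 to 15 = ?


Σ(9k+20) = 9·Σk + 20·n
= 9·120 + 20·15
= 1080 + 300 = 1380

Σ = 1380


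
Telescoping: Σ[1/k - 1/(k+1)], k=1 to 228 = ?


Telescoping: adjacent terms cancel.
= 1/1 - 1/229
= 1 - 1/229 = 228/229

Sum = 228/229


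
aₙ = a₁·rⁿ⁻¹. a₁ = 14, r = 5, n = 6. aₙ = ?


aₙ = a₁·r^(n-1)
= 14×5^5
= 14×3125
= 43750

a_6 = 43750


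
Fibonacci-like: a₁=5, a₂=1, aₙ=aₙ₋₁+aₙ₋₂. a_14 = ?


Computing iteratively: 5, 1, 6, 7, 13, 20, 33, 53, 86, 139, 225, 364, ...
a_14 = 953

a_14 = 953


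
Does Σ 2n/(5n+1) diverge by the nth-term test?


lim(n→∞) 2n/(5n+1) = 2/5 = 2/5  (divide numerator and denominator by n)
lim aₙ = 2/5 ≠ 0 → series DIVERGES

Diverges (lim aₙ = 2/5 ≠ 0)


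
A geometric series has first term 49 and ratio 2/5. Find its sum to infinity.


S∞ = a₁/(1-r) = 49/(1 - 2/5)
= 49/(3/5)
= 245/3

S∞ = 245/3


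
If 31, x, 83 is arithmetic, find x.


AM = (31 + 83)/2 = 114/2 = 57

AM = 57


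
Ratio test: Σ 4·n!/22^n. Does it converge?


aₙ = 4·n!/22^n
a_{n+1}/aₙ = (n+1)!/22^(n+1) × 22^n/n!  (constant 4 cancels)
= (n+1)/22
L = lim(n→∞) (n+1)/22 = ∞
L > 1 → series DIVERGES

Diverges (ratio test: L = ∞ > 1)


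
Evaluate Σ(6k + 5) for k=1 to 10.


Σ(6k+5) = 6·Σk + 5·n
= 6·55 + 5·10
= 330 + 50 = 380

Σ = 380


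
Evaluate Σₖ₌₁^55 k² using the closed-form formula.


n = 55
n(n+1)(2n+1)/6 = 55×56×111/6
= 341880/6 = 56980

Σk² = 56980


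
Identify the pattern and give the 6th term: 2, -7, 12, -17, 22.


Pattern: alternating sign, magnitude arithmetic (d=5)
Terms: 2, -7, 12, -17, 22
Next term = -27

Next term = -27


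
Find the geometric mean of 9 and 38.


GM = √(9×38) = √342 = 18.4932

GM = 18.4932


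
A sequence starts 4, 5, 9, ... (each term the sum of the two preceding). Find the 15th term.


Computing iteratively: 4, 5, 9, 14, 23, 37, 60, 97, 157, 254, 411, 665, ...
a_15 = 2817

a_15 = 2817


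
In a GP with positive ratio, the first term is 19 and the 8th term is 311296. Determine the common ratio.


r^(n-1) = aₙ/a₁
r^7 = 311296/19 = 16384
r = 16384^(1/7)
= 4

r = 4


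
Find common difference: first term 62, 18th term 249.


d = (aₙ - a₁)/(n-1)
= (249 - 62)/(18-1)
= 187/17 = 11

d = 11


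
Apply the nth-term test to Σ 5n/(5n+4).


lim(n→∞) 5n/(5n+4) = 5/5 = 1  (divide numerator and denominator by n)
lim aₙ = 1 ≠ 0 → series DIVERGES

Diverges (lim aₙ = 1 ≠ 0)


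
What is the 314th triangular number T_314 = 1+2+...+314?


n(n+1)/2 = 314×315/2 = 98910/2 = 49455

Σk = 49455


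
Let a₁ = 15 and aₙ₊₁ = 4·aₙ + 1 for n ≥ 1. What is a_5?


Computing step by step:
a_1 = 15
a_2 = 61
a_3 = 245
a_4 = 981
a_5 = 3925


a_5 = 3925


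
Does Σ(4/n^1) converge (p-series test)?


p-series test: Σ c/n^p converges if p > 1, diverges if p ≤ 1 (constant c > 0 doesn't affect convergence).
p = 1
1 ≤ 1 → DIVERGES

Diverges (p = 1 ≤ 1)


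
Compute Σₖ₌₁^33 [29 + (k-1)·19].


aₙ = 29 + (33-1)×19 = 637
Sₙ = n(a₁+aₙ)/2 = 33×(29+637)/2
= 33×666/2 = 10989

S_33 = 10989


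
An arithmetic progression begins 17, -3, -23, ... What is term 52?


aₙ = a₁ + (n-1)d
= 17 + (52-1)×-20
= 17 - 1020
= -1003

a_52 = -1003


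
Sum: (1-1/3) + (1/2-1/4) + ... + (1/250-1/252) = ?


Telescoping with gap 2: two head and two tail terms survive.
= (1 + 1/2) - (1/251 + 1/252)
= 3/2 - 1/251 - 1/252 = 94375/63252

Sum = 94375/63252


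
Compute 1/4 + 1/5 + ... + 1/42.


Σₖ₌4^42 1/k = 1/4 + 1/5 + 1/6 + ... + 1/42
= 7093594186011419/2844937529085600
≈ 2.4934

Sum = 7093594186011419/2844937529085600 ≈ 2.4934


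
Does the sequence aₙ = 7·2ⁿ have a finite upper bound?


aₙ = 7·2ⁿ → as n→∞, aₙ→∞ (since base 2 > 1)
No finite upper bound exists
The sequence is UNBOUNDED

Unbounded (aₙ → ∞ as n → ∞)


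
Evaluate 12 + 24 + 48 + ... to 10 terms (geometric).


Sₙ = 12×(2^10 - 1)/(2 - 1)
= 12×(1024 - 1)/1
= 12×1023/1
= 12276

S_10 = 12276


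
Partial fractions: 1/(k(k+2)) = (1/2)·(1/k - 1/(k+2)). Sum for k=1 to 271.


1/(k(k+2)) = (1/2)·(1/k - 1/(k+2)) (partial fractions)
Telescoping: Σ = (1/2)·(1 + 1/2 - 1/272 - 1/273) = 110839/148512

Sum = 110839/148512


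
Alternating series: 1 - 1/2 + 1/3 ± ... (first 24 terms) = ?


S = 1 - 1/2 + 1/3 - 1/4 + 1/5 - 1/6 + 1/7 - 1/8 ± ...
= 0.6727
(Full series converges to +ln(2) ≈ +0.6931)

S_24 = 0.6727


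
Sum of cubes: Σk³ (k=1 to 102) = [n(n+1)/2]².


n(n+1)/2 = 102×103/2 = 5253
Σk³ = 5253² = 27594009

Σk³ = 27594009


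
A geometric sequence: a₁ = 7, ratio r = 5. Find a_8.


aₙ = a₁·r^(n-1)
= 7×5^7
= 7×78125
= 546875

a_8 = 546875


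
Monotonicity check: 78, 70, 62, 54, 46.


Differences: -8, -8, -8, -8
All differences < 0 → strictly DECREASING

Monotonically decreasing


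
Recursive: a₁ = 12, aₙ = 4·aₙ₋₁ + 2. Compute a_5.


Computing step by step:
a_1 = 12
a_2 = 50
a_3 = 202
a_4 = 810
a_5 = 3242


a_5 = 3242


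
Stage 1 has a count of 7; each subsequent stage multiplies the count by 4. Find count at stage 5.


aₙ = a₁·r^(n-1)
= 7×4^4
= 7×256
= 1792

a_5 = 1792


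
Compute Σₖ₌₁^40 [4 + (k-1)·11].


aₙ = 4 + (40-1)×11 = 433
Sₙ = n(a₁+aₙ)/2 = 40×(4+433)/2
= 40×437/2 = 8740

S_40 = 8740


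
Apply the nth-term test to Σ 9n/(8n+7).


lim(n→∞) 9n/(8n+7) = 9/8 = 9/8  (divide numerator and denominator by n)
lim aₙ = 9/8 ≠ 0 → series DIVERGES

Diverges (lim aₙ = 9/8 ≠ 0)


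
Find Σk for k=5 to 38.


Σₖ₌5^38 k = Σₖ₌₁^38 k − Σₖ₌₁^4 k
= 38·39/2 − 4·5/2
= 741 − 10 = 731

Σk = 731


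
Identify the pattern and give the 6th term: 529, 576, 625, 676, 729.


Pattern: perfect squares: n²
Terms: 529, 576, 625, 676, 729
Next term = 784

Next term = 784


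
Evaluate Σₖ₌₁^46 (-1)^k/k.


S = -1 + 1/2 - 1/3 + 1/4 - 1/5 + 1/6 - 1/7 + 1/8 ± ...
= -0.6824
(Full series converges to -ln(2) ≈ -0.6931)

S_46 = -0.6824


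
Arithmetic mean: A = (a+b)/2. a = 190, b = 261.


AM = (190 + 261)/2 = 451/2 = 225.5

AM = 225.5


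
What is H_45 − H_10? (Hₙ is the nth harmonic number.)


Σₖ₌11^45 1/k = 1/11 + 1/12 + 1/13 + ... + 1/45
= 13808926545210682009/9419588158802421600
≈ 1.466

Sum = 13808926545210682009/9419588158802421600 ≈ 1.466


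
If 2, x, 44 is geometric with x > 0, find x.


GM = √(2×44) = √88 = 9.3808

GM = 9.3808


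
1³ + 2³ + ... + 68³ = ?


n(n+1)/2 = 68×69/2 = 2346
Σk³ = 2346² = 5503716

Σk³ = 5503716


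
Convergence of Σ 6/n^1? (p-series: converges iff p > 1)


p-series test: Σ c/n^p converges if p > 1, diverges if p ≤ 1 (constant c > 0 doesn't affect convergence).
p = 1
1 ≤ 1 → DIVERGES

Diverges (p = 1 ≤ 1)


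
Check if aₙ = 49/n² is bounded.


a₁ = 49, a₂ = 49/4, a₃ = 49/9, ...
0 < aₙ ≤ 49 for all n ≥ 1
The sequence IS bounded

Bounded (0 < aₙ ≤ 49)


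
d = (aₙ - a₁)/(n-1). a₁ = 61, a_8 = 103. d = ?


d = (aₙ - a₁)/(n-1)
= (103 - 61)/(8-1)
= 42/7 = 6

d = 6


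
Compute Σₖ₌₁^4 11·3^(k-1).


Sₙ = 11×(3^4 - 1)/(3 - 1)
= 11×(81 - 1)/2
= 11×80/2
= 440

S_4 = 440


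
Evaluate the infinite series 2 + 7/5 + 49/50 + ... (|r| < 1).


S∞ = a₁/(1-r) = 2/(1 - 7/10)
= 2/(3/10)
= 20/3

S∞ = 20/3


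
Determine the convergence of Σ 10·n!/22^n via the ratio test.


aₙ = 10·n!/22^n
a_{n+1}/aₙ = (n+1)!/22^(n+1) × 22^n/n!  (constant 10 cancels)
= (n+1)/22
L = lim(n→∞) (n+1)/22 = ∞
L > 1 → series DIVERGES

Diverges (ratio test: L = ∞ > 1)


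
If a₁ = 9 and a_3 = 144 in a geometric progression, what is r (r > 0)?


r^(n-1) = aₙ/a₁
r^2 = 144/9 = 16
r = 16^(1/2)
= ±4; taking r > 0 gives r = 4

r = 4


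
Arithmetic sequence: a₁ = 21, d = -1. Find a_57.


aₙ = a₁ + (n-1)d
= 21 + (57-1)×-1
= 21 - 56
= -35

a_57 = -35


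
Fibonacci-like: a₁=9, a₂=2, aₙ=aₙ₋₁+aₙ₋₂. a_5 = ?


Computing iteratively: 9, 2, 11, 13, 24
a_5 = 24

a_5 = 24


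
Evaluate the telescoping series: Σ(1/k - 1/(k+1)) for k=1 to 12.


Telescoping: adjacent terms cancel.
= 1/1 - 1/13
= 1 - 1/13 = 12/13

Sum = 12/13


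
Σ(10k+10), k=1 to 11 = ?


Σ(10k+10) = 10·Σk + 10·n
= 10·66 + 10·11
= 660 + 110 = 770

Σ = 770


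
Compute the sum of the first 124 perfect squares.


n = 124
n(n+1)(2n+1)/6 = 124×125×249/6
= 3859500/6 = 643250

Σk² = 643250


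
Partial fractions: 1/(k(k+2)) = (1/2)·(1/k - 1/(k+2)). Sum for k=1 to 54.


1/(k(k+2)) = (1/2)·(1/k - 1/(k+2)) (partial fractions)
Telescoping: Σ = (1/2)·(1 + 1/2 - 1/55 - 1/56) = 4509/6160

Sum = 4509/6160


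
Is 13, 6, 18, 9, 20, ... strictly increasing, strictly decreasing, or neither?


Differences: -7, 12, -9, 11
Difference at position 2 is +12 (> 0) but position 1 is -7 (< 0) — sequence both rises and falls
→ NOT monotonic

Not monotonic


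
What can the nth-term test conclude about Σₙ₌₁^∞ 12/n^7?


lim(n→∞) 12/n^7 = 0
lim aₙ = 0 → nth-term test is INCONCLUSIVE
(Need other tests; this is actually a convergent p-series with p=7 > 1)

Inconclusive (lim aₙ = 0; need another test)


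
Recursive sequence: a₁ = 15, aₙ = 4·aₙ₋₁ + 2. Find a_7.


Computing step by step:
a_1 = 15
a_2 = 62
a_3 = 250
a_4 = 1002
a_5 = 4010
a_6 = 16042
a_7 = 64170


a_7 = 64170


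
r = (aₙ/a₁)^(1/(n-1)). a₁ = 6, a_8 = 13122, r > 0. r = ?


r^(n-1) = aₙ/a₁
r^7 = 13122/6 = 2187
r = 2187^(1/7)
= 3

r = 3


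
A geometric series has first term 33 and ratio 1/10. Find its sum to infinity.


S∞ = a₁/(1-r) = 33/(1 - 1/10)
= 33/(9/10)
= 110/3

S∞ = 110/3


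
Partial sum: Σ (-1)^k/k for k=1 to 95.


S = -1 + 1/2 - 1/3 + 1/4 - 1/5 + 1/6 - 1/7 + 1/8 ± ...
= -0.6984
(Full series converges to -ln(2) ≈ -0.6931)

S_95 = -0.6984


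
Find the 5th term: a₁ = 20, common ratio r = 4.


aₙ = a₁·r^(n-1)
= 20×4^4
= 20×256
= 5120

a_5 = 5120


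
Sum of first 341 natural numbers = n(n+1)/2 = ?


n(n+1)/2 = 341×342/2 = 116622/2 = 58311

Σk = 58311


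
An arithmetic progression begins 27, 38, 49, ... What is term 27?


aₙ = a₁ + (n-1)d
= 27 + (27-1)×11
= 27 + 286
= 313

a_27 = 313


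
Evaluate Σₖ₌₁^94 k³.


n(n+1)/2 = 94×95/2 = 4465
Σk³ = 4465² = 19936225

Σk³ = 19936225


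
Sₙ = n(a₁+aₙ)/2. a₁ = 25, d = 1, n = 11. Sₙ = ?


aₙ = 25 + (11-1)×1 = 35
Sₙ = n(a₁+aₙ)/2 = 11×(25+35)/2
= 11×60/2 = 330

S_11 = 330


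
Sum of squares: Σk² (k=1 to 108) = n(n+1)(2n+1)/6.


n = 108
n(n+1)(2n+1)/6 = 108×109×217/6
= 2554524/6 = 425754

Σk² = 425754


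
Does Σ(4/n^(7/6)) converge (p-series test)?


p-series test: Σ c/n^p converges if p > 1, diverges if p ≤ 1 (constant c > 0 doesn't affect convergence).
p = 7/6
7/6 > 1 → CONVERGES

Converges (p = 7/6 > 1)


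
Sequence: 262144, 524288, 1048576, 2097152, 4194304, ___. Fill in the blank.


Pattern: powers of 2: 2ⁿ
Terms: 262144, 524288, 1048576, 2097152, 4194304
Next term = 8388608

Next term = 8388608


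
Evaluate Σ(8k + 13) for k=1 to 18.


Σ(8k+13) = 8·Σk + 13·n
= 8·171 + 13·18
= 1368 + 234 = 1602

Σ = 1602


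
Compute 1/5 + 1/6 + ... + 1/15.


Σₖ₌5^15 1/k = 1/5 + 1/6 + 1/7 + ... + 1/15
= 445007/360360
≈ 1.2349

Sum = 445007/360360 ≈ 1.2349


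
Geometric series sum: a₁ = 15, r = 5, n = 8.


Sₙ = 15×(5^8 - 1)/(5 - 1)
= 15×(390625 - 1)/4
= 15×390624/4
= 1464840

S_8 = 1464840


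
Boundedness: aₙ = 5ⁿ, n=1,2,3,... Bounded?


aₙ = 5ⁿ → as n→∞, aₙ→∞ (since base 5 > 1)
No finite upper bound exists
The sequence is UNBOUNDED

Unbounded (aₙ → ∞ as n → ∞)


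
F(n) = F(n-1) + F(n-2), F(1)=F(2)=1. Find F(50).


Fibonacci sequence: 1, 1, 2, 3, 5, 8, 13, 21, 34, 55, 89, ...
F(50) = 12586269025

F(50) = 12586269025


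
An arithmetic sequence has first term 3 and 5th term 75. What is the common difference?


d = (aₙ - a₁)/(n-1)
= (75 - 3)/(5-1)
= 72/4 = 18

d = 18


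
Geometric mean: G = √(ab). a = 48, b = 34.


GM = √(48×34) = √1632 = 40.398

GM = 40.398


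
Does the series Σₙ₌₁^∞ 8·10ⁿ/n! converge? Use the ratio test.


aₙ = 8·10^n/n!
a_{n+1}/aₙ = 10^(n+1)/(n+1)! × n!/10^n  (constant 8 cancels)
= 10/(n+1)
L = lim(n→∞) 10/(n+1) = 0
L < 1 → series CONVERGES

Converges (ratio test: L = 0 < 1)


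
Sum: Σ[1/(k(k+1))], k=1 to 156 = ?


1/(k(k+1)) = 1/k - 1/(k+1) (partial fractions)
Telescoping: Σ = 1 - 1/157 = 156/157

Sum = 156/157


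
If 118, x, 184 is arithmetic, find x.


AM = (118 + 184)/2 = 302/2 = 151

AM = 151


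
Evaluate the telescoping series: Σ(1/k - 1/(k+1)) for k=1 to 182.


Telescoping: adjacent terms cancel.
= 1/1 - 1/183
= 1 - 1/183 = 182/183

Sum = 182/183


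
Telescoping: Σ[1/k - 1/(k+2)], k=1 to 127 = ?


Telescoping with gap 2: two head and two tail terms survive.
= (1 + 1/2) - (1/128 + 1/129)
= 3/2 - 1/128 - 1/129 = 24511/16512

Sum = 24511/16512


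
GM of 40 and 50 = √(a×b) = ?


GM = √(40×50) = √2000 = 44.7214

GM = 44.7214


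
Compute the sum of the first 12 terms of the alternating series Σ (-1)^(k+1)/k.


S = 1 - 1/2 + 1/3 - 1/4 + 1/5 - 1/6 + 1/7 - 1/8 ± ...
= 0.6532
(Full series converges to +ln(2) ≈ +0.6931)

S_12 = 0.6532


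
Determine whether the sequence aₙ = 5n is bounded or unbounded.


aₙ = 5n → as n→∞, aₙ→∞
No finite upper bound exists
The sequence is UNBOUNDED

Unbounded (aₙ → ∞ as n → ∞)


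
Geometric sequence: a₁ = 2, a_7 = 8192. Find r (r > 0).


r^(n-1) = aₙ/a₁
r^6 = 8192/2 = 4096
r = 4096^(1/6)
= ±4; taking r > 0 gives r = 4

r = 4


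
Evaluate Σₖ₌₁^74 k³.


n(n+1)/2 = 74×75/2 = 2775
Σk³ = 2775² = 7700625

Σk³ = 7700625


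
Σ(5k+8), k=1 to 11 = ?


Σ(5k+8) = 5·Σk + 8·n
= 5·66 + 8·11
= 330 + 88 = 418

Σ = 418


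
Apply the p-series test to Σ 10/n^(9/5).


p-series test: Σ c/n^p converges if p > 1, diverges if p ≤ 1 (constant c > 0 doesn't affect convergence).
p = 9/5
9/5 > 1 → CONVERGES

Converges (p = 9/5 > 1)


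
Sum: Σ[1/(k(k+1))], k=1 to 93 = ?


1/(k(k+1)) = 1/k - 1/(k+1) (partial fractions)
Telescoping: Σ = 1 - 1/94 = 93/94

Sum = 93/94


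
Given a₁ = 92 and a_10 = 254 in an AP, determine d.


d = (aₙ - a₁)/(n-1)
= (254 - 92)/(10-1)
= 162/9 = 18

d = 18


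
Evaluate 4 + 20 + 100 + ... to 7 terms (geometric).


Sₙ = 4×(5^7 - 1)/(5 - 1)
= 4×(78125 - 1)/4
= 4×78124/4
= 78124

S_7 = 78124


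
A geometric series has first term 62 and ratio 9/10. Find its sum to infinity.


S∞ = a₁/(1-r) = 62/(1 - 9/10)
= 62/(1/10)
= 620

S∞ = 620


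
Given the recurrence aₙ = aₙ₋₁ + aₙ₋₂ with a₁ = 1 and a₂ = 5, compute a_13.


Computing iteratively: 1, 5, 6, 11, 17, 28, 45, 73, 118, 191, 309, 500, ...
a_13 = 809

a_13 = 809


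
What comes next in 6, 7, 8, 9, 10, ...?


Pattern: arithmetic (d=1)
Terms: 6, 7, 8, 9, 10
Next term = 11

Next term = 11


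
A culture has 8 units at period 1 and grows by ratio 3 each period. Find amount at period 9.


aₙ = a₁·r^(n-1)
= 8×3^8
= 8×6561
= 52488

a_9 = 52488


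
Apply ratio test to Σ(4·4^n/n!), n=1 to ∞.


aₙ = 4·4^n/n!
a_{n+1}/aₙ = 4^(n+1)/(n+1)! × n!/4^n  (constant 4 cancels)
= 4/(n+1)
L = lim(n→∞) 4/(n+1) = 0
L < 1 → series CONVERGES

Converges (ratio test: L = 0 < 1)


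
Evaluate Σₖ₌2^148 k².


Σₖ₌2^148 k² = Σₖ₌₁^148 k² − Σₖ₌₁^1 k²
= 148·149·297/6 − 1·2·3/6
= 1091574 − 1 = 1091573

Σk² = 1091573


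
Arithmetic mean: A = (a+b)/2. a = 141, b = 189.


AM = (141 + 189)/2 = 330/2 = 165

AM = 165


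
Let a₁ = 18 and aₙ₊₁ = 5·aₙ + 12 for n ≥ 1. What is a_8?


Computing step by step:
a_1 = 18
a_2 = 102
a_3 = 522
a_4 = 2622
a_5 = 13122
a_6 = 65622
a_7 = 328122
a_8 = 1640622


a_8 = 1640622


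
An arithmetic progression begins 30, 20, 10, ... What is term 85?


aₙ = a₁ + (n-1)d
= 30 + (85-1)×-10
= 30 - 840
= -810

a_85 = -810


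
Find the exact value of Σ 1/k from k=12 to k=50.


Σₖ₌12^50 1/k = 1/12 + 1/13 + 1/14 + ... + 1/50
= 4584503288084926883939/3099044504245996706400
≈ 1.4793

Sum = 4584503288084926883939/3099044504245996706400 ≈ 1.4793


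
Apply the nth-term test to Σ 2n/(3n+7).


lim(n→∞) 2n/(3n+7) = 2/3 = 2/3  (divide numerator and denominator by n)
lim aₙ = 2/3 ≠ 0 → series DIVERGES

Diverges (lim aₙ = 2/3 ≠ 0)


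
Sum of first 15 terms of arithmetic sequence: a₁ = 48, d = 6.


aₙ = 48 + (15-1)×6 = 132
Sₙ = n(a₁+aₙ)/2 = 15×(48+132)/2
= 15×180/2 = 1350

S_15 = 1350


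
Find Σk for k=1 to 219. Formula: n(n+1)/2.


n(n+1)/2 = 219×220/2 = 48180/2 = 24090

Σk = 24090


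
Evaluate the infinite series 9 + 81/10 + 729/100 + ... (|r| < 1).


S∞ = a₁/(1-r) = 9/(1 - 9/10)
= 9/(1/10)
= 90

S∞ = 90


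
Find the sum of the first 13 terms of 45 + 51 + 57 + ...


aₙ = 45 + (13-1)×6 = 117
Sₙ = n(a₁+aₙ)/2 = 13×(45+117)/2
= 13×162/2 = 1053

S_13 = 1053
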